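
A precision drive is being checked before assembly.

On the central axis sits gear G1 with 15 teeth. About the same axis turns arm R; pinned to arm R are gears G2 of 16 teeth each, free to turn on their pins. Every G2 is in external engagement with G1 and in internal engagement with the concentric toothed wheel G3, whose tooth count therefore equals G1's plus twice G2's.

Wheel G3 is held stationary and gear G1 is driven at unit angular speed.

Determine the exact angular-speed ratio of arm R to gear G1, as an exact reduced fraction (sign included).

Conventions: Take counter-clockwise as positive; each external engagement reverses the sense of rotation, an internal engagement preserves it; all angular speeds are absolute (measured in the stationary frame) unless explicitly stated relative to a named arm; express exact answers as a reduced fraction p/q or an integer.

planetary set (15T centre, 16T on arm, 47T internal) — Willis relation
ring teeth: 15 + 2·16 = 47
15(ω_sun−ω_arm) = −47(ω_ring−ω_arm),  ω_ring = 0, ω_sun = 1
15(1−ω_arm) = −47(0−ω_arm)  ⇒  62·ω_arm = 15  ⇒  ω_arm = 15/62
ω_out/ω_in = 15/62

15/62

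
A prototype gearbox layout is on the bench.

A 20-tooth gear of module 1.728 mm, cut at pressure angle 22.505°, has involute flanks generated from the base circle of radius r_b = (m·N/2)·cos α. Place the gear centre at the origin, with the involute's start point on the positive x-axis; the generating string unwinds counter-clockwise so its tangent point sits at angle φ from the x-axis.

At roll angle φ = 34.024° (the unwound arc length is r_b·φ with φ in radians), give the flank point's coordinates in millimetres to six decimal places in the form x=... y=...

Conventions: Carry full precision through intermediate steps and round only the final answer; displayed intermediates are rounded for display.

x=18.535479 y=1.075518

recognized (one wheel, involute flank): single-mesh tooth geometry, m = 1.728, N = 20
pitch radius r_p = m·N/2 = 1.728·20/2 = 17.280000
base radius r_b = r_p·cos α = 17.280000·cos 22.505° = 15.964061
roll angle φ = 34.024° = 0.59383082 rad
x = r_b·(cos φ + φ·sin φ) = 18.535479
y = r_b·(sin φ − φ·cos φ) = 1.075518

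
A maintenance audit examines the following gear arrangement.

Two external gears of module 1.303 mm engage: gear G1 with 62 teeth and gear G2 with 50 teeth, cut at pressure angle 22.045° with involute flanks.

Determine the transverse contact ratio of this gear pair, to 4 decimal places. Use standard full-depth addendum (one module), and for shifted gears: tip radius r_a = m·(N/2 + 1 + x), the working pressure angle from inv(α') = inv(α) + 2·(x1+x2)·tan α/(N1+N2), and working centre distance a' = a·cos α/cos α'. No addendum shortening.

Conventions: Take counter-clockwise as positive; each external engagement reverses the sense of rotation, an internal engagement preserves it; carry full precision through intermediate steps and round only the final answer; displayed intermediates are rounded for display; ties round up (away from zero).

1.6683

single-mesh involute tooth geometry (62T engaging 50T at module 1.303)
base radii: r_b1 = 37.439842, r_b2 = 30.193421
tip radii: r_a1 = 41.696000, r_a2 = 33.878000
no profile shift: α' = α, a' = a
action lengths: √(r_a1²−r_b1²) = 18.352511, √(r_a2²−r_b2²) = 15.364772
base pitch p_b = π·m·cos α = 3.794217
CR = (18.352511 + 15.364772 − 72.968000·sin 22.04500°)/3.794217 = 1.668292
contact ratio ≈ 1.6683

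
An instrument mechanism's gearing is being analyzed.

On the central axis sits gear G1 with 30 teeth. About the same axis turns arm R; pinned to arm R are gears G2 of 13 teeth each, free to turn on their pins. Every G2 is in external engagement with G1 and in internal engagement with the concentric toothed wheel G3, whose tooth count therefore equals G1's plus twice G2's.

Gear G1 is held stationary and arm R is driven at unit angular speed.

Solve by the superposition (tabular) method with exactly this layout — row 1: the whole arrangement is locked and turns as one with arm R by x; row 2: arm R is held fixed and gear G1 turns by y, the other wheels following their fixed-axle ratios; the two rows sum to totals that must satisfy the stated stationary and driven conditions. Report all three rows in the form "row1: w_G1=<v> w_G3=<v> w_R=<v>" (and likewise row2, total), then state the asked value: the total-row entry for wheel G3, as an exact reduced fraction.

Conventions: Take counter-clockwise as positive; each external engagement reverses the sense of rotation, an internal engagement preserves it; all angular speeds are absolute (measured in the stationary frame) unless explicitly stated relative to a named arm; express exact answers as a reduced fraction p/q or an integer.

row1: w_G1=1 w_G3=1 w_R=1
row2: w_G1=-1 w_G3=15/28 w_R=0
total: w_G1=0 w_G3=43/28 w_R=1
asked value: 43/28

recognized (axles ride arm R): planetary set, 30/13/56 teeth
row 1 (train locked, turned with arm): all members turn x
row 2: sun turns y, ring = −(30/56)·y, arm 0
boundary: total ω_sun = x + y = 0 and total ω_arm = x = 1  ⇒  y = -1, x = 1
row 2 ring = −(30/56)·(-1) = 15/28
totals (row 1 + row 2): sun 1 + (-1) = 0, ring 1 + 15/28 = 43/28, arm 1 + 0 = 1
asked cell (total, ring) = 43/28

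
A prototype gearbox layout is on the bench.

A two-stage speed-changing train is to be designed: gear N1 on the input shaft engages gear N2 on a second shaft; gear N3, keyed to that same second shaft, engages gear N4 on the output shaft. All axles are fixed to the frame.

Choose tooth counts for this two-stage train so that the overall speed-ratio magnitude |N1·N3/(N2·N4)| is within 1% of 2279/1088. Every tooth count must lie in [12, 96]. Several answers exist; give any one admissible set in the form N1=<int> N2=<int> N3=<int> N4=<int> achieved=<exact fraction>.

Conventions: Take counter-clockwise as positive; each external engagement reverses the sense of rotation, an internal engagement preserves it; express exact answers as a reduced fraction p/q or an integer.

2-stage fixed-axis compound train for ratio 2279/1088
target = 2279/1088 in lowest terms: an exact hit needs N1·N3 = k·2279 and N2·N4 = k·1088 for one integer k, every count in [12, 96]; additionally prefer no 1:1 stage (N1 ≠ N2, N3 ≠ N4)
k = 1: N1·N3 = 2279 = 43·53, N2·N4 = 1088 = 16·68
achieved = 43·53/(16·68) = 2279/1088; |achieved − target| = 0 ≤ 2279/108800 ✓

N1=43 N2=16 N3=53 N4=68 achieved=2279/1088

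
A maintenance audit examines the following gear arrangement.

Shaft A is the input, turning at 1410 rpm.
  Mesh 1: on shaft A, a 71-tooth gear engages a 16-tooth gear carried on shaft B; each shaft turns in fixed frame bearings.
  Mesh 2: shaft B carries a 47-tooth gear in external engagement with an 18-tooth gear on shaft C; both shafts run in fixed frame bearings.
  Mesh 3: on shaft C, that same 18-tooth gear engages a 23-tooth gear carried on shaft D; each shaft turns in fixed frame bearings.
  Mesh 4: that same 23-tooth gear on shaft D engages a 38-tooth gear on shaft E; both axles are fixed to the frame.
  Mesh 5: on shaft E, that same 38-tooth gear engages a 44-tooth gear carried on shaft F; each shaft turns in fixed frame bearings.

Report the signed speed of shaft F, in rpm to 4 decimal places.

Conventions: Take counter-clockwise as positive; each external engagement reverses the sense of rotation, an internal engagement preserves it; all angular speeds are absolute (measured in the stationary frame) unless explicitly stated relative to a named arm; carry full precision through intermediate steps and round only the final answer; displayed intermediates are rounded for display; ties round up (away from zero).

-6683.4801 rpm

class = fixed-axis compound train [5 meshes; 5 ratios multiply, 5 sense flips]
mesh 1 [71T→16T]: ω = 1410.0000×71/16 = 6256.8750 rpm, sense flips to −
mesh 2 [47T→18T]: ω = 6256.8750×47/18 = 16337.3958 rpm, sense flips to +
mesh 3 [18T→23T]: ω = 16337.3958×18/23 = 12785.7880 rpm, sense flips to −
mesh 4 [23T→38T]: ω = 12785.7880×23/38 = 7738.7664 rpm, sense flips to +
mesh 5 [38T→44T]: ω = 7738.7664×38/44 = 6683.4801 rpm, sense flips to −
signed output speed = -6683.4801 rpm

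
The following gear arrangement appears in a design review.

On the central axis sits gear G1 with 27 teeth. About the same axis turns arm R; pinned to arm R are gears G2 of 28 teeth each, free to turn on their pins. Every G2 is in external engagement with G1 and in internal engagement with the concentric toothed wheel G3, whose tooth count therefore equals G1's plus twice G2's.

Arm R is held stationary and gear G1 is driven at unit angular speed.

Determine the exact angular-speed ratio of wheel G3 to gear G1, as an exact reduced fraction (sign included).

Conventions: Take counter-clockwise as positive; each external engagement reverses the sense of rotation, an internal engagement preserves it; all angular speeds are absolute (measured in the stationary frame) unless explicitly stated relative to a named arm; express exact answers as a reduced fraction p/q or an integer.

-27/83

planetary set (27T centre, 28T on arm, 83T internal) — Willis relation
ring teeth: 27 + 2·28 = 83
27(ω_sun−ω_arm) = −83(ω_ring−ω_arm),  ω_arm = 0, ω_sun = 1
ω_ring = 0 − (27/83)(1−0) = -27/83
ω_out/ω_in = -27/83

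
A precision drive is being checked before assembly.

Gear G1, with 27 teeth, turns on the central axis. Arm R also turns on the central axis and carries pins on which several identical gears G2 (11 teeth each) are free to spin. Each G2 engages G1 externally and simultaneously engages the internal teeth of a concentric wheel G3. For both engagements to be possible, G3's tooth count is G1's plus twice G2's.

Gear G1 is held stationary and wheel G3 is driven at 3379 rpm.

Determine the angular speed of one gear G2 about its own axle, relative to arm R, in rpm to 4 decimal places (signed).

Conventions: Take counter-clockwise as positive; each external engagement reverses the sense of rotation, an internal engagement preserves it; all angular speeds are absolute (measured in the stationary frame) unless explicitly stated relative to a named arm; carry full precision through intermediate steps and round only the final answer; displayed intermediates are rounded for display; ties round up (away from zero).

+5347.3888 rpm

class = planetary set [G3 = 27+2·11 = 49; Willis about the carrier]
normalise by the input: solve with ω_ring = 1, then scale by 3379 rpm
ring teeth: 27 + 2·11 = 49
27(ω_sun−ω_arm) = −49(ω_ring−ω_arm),  ω_sun = 0, ω_ring = 1
27(0−ω_arm) = −49(1−ω_arm)  ⇒  76·ω_arm = 49  ⇒  ω_arm = 49/76
sun–planet mesh: 27·(0−49/76) = −11·(ω_p−ω_arm)  ⇒  ω_p−ω_arm = 1323/836
scale: ω_p−ω_arm = 1323/836 × 3379 rpm = +5347.3888 rpm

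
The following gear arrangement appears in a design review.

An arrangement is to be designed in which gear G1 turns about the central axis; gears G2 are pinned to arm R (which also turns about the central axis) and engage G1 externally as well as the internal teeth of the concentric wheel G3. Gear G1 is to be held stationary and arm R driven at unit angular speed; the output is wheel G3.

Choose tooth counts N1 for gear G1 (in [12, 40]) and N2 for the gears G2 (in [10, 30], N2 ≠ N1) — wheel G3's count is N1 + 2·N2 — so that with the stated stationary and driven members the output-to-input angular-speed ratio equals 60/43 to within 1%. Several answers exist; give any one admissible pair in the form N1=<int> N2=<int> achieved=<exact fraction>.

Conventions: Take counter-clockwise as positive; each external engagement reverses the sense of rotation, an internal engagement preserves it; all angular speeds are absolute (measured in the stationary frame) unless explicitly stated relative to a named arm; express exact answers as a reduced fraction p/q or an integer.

topology: planetary set — design target 60/43, arm = carrier (Willis)
Willis with ω_sun = 0: ω_ring/ω_arm = (N1+N3)/N3; set equal to 60/43  ⇒  N3/N1 = 1/(60/43 − 1) = 43/17
N3 = N1 + 2·N2  ⇒  N2/N1 = (N3/N1 − 1)/2 = (43/17 − 1)/2 = 13/17
smallest multiple with N1 ≥ 12 and N2 ≥ 10: k = 1  ⇒  N1 = 1·17 = 17, N2 = 1·13 = 13 (N1 ≤ 40, N2 ≤ 30, N2 ≠ N1 ✓), N3 = 17 + 2·13 = 43
check: (N1+N3)/N3 with N1 = 17, N3 = 43 gives 60/43; |achieved − target| = 0 ≤ 3/215 ✓

N1=17 N2=13 achieved=60/43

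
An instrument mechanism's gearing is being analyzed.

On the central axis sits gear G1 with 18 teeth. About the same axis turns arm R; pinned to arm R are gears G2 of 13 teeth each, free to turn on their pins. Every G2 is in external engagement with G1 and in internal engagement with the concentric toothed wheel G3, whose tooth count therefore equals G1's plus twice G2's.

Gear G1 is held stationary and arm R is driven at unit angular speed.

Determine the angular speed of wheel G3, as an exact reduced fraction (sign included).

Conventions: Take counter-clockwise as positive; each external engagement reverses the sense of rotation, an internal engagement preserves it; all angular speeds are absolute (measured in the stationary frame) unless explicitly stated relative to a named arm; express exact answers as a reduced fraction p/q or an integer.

planetary set (18T centre, 13T on arm, 44T internal) — Willis relation
ring teeth: 18 + 2·13 = 44
18(ω_sun−ω_arm) = −44(ω_ring−ω_arm),  ω_sun = 0, ω_arm = 1
ω_ring = 1 − (18/44)(0−1) = 31/22
exact speed ratio = 31/22

31/22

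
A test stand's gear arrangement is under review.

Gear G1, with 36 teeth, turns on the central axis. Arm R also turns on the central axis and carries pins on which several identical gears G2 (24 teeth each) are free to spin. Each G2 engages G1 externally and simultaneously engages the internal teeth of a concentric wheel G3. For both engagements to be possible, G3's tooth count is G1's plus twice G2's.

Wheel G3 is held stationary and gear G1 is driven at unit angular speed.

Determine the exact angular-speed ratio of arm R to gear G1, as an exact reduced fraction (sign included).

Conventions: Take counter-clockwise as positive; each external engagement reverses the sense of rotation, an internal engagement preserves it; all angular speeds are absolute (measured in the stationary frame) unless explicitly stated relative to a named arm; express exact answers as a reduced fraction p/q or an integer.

3/10

topology: planetary set — G1 36T / G2 24T / G3 84T, arm = carrier (Willis)
ring teeth: 36 + 2·24 = 84
36(ω_sun−ω_arm) = −84(ω_ring−ω_arm),  ω_ring = 0, ω_sun = 1
36(1−ω_arm) = −84(0−ω_arm)  ⇒  120·ω_arm = 36  ⇒  ω_arm = 3/10
ω_out/ω_in = 3/10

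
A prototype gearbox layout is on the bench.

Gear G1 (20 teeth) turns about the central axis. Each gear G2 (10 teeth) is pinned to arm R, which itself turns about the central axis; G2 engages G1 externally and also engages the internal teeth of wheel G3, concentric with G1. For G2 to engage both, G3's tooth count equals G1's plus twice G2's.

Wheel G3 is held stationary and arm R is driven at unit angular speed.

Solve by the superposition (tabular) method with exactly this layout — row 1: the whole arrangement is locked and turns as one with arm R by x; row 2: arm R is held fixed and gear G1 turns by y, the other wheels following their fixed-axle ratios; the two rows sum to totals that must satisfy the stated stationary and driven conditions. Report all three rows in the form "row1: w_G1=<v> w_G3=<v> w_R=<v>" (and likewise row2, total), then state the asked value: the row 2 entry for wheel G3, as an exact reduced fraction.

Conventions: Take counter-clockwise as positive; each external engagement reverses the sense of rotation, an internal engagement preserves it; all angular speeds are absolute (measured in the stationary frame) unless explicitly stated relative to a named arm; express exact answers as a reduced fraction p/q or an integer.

recognized (axles ride arm R): planetary set, 20/10/40 teeth
row 1 — lock + rotate with arm: ω_sun = ω_ring = ω_arm = x
row 2 (arm held, sun turns y): ω_ring = −(20/40)·y, ω_arm = 0
boundary: total ω_ring = x − (20/40)·y = 0 and total ω_arm = x = 1  ⇒  y = 2, x = 1
row 2 ring = −(20/40)·2 = -1
totals (row 1 + row 2): sun 1 + 2 = 3, ring 1 + (-1) = 0, arm 1 + 0 = 1
asked cell (row2, ring) = -1

row1: w_G1=1 w_G3=1 w_R=1
row2: w_G1=2 w_G3=-1 w_R=0
total: w_G1=3 w_G3=0 w_R=1
asked value: -1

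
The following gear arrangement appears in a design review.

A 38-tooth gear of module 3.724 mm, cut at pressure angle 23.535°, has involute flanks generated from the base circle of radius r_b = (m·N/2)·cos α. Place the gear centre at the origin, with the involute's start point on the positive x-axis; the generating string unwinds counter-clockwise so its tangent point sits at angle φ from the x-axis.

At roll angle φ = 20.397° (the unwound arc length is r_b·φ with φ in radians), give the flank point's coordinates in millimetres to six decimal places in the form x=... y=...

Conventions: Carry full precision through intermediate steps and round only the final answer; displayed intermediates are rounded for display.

topology: single-mesh involute geometry — m = 3.724, N = 38
pitch radius r_p = m·N/2 = 3.724·38/2 = 70.756000
base radius r_b = r_p·cos α = 70.756000·cos 23.535° = 64.870256
roll angle φ = 20.397° = 0.35599481 rad
x = r_b·(cos φ + φ·sin φ) = 68.851512
y = r_b·(sin φ − φ·cos φ) = 0.963255

x=68.851512 y=0.963255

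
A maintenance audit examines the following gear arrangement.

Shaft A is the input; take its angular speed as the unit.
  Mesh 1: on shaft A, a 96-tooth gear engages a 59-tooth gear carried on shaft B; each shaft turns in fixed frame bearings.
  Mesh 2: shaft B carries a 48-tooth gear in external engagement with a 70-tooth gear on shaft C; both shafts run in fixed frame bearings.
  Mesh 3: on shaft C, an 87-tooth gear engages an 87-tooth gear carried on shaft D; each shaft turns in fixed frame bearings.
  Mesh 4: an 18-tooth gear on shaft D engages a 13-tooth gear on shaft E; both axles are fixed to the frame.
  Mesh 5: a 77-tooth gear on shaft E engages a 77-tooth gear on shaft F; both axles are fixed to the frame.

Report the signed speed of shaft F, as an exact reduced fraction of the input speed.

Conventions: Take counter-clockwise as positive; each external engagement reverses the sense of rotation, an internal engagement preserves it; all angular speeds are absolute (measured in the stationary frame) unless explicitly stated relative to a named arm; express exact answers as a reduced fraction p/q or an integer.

5-mesh fixed-axis compound train (all bearings frame-fixed)
mesh 1 [96T→59T]: |ω|/ω_in = 1×96/59 = 96/59, sense flips to −
mesh 2 [48T→70T]: |ω|/ω_in = (96/59)×48/70 = 2304/2065, sense flips to +
mesh 3 [87T→87T]: |ω|/ω_in = (2304/2065)×87/87 = 2304/2065, sense flips to −
mesh 4 [18T→13T]: |ω|/ω_in = (2304/2065)×18/13 = 41472/26845, sense flips to +
mesh 5 [77T→77T]: |ω|/ω_in = (41472/26845)×77/77 = 41472/26845, sense flips to −
signed output speed (× input speed) = -41472/26845

-41472/26845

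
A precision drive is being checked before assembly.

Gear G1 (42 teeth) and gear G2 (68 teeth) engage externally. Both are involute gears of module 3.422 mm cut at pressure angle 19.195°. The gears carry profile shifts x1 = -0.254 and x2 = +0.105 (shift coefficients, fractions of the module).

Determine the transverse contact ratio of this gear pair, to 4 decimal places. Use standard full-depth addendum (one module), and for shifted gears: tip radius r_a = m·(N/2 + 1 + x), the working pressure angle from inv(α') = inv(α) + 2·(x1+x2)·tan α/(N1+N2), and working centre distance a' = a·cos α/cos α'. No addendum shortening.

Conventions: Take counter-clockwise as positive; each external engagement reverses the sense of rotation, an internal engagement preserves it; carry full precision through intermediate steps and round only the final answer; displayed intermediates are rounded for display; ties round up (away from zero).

1.8501

class = single-mesh tooth geometry [involute pair 42T × 68T, m = 3.422]
base radii: r_b1 = 67.866837, r_b2 = 109.879641
tip radii: r_a1 = 74.414812, r_a2 = 120.129310
inv(α') = inv(19.195°) + 2·(-0.254+0.105)·tan α/(42+68) = 0.01217991  ⇒  α' = 18.73750°
a' = a·cos α / cos α' = 188.2100·cos 19.195°/cos 18.73750° = 187.694230
action lengths: √(r_a1²−r_b1²) = 30.523052, √(r_a2²−r_b2²) = 48.554255
base pitch p_b = π·m·cos α = 10.152855
CR = (30.523052 + 48.554255 − 187.694230·sin 18.73750°)/10.152855 = 1.850095
contact ratio ≈ 1.8501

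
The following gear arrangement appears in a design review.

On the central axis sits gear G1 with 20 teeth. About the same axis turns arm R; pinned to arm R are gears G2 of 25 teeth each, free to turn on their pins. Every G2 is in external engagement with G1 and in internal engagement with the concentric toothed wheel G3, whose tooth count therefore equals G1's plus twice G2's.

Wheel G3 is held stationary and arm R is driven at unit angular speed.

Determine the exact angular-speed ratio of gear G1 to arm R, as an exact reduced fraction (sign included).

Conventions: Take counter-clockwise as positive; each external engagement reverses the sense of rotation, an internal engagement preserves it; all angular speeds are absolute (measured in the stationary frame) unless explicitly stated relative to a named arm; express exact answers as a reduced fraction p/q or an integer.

recognized (axles ride arm R): planetary set, 20/25/70 teeth
ring teeth: 20 + 2·25 = 70
20(ω_sun−ω_arm) = −70(ω_ring−ω_arm),  ω_ring = 0, ω_arm = 1
ω_sun = 1 − (70/20)(0−1) = 9/2
ω_out/ω_in = 9/2

9/2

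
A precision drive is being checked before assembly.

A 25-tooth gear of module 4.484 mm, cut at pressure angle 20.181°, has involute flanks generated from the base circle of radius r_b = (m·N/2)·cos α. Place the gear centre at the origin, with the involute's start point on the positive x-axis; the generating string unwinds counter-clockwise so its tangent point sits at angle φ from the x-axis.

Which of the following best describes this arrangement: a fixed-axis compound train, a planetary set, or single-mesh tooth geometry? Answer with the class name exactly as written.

single-mesh tooth geometry

single-mesh involute tooth geometry (25T wheel at module 4.484)
classification: single-mesh tooth geometry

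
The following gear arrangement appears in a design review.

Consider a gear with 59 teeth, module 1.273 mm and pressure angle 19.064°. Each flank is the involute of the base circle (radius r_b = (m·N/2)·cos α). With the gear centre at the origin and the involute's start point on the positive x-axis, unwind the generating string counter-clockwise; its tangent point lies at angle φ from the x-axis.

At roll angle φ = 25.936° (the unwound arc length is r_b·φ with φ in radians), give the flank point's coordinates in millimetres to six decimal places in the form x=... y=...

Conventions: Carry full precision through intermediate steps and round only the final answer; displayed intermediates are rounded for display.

x=38.946177 y=1.075097

class = single-mesh tooth geometry [base-circle involute, m = 1.273, 59T]
pitch radius r_p = m·N/2 = 1.273·59/2 = 37.553500
base radius r_b = r_p·cos α = 37.553500·cos 19.064° = 35.493853
roll angle φ = 25.936° = 0.45266859 rad
x = r_b·(cos φ + φ·sin φ) = 38.946177
y = r_b·(sin φ − φ·cos φ) = 1.075097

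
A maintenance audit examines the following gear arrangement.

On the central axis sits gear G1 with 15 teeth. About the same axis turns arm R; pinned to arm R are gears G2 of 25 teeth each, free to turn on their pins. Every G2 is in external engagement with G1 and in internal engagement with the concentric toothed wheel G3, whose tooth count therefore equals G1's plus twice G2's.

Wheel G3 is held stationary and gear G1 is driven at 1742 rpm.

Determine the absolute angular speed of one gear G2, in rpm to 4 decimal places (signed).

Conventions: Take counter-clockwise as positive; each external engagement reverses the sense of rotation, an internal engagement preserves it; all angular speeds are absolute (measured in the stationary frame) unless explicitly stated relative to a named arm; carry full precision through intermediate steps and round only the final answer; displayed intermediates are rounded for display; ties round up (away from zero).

planetary set (15T centre, 25T on arm, 65T internal) — Willis relation
normalise by the input: solve with ω_sun = 1, then scale by 1742 rpm
ring teeth: 15 + 2·25 = 65
15(ω_sun−ω_arm) = −65(ω_ring−ω_arm),  ω_ring = 0, ω_sun = 1
15(1−ω_arm) = −65(0−ω_arm)  ⇒  80·ω_arm = 15  ⇒  ω_arm = 3/16
sun–planet mesh: 15·(1−3/16) = −25·(ω_p−ω_arm)  ⇒  ω_p−ω_arm = -39/80
ω_p = 3/16 − 39/80 = -3/10
scale: ω_p = -3/10 × 1742 rpm = -522.6000 rpm

-522.6000 rpm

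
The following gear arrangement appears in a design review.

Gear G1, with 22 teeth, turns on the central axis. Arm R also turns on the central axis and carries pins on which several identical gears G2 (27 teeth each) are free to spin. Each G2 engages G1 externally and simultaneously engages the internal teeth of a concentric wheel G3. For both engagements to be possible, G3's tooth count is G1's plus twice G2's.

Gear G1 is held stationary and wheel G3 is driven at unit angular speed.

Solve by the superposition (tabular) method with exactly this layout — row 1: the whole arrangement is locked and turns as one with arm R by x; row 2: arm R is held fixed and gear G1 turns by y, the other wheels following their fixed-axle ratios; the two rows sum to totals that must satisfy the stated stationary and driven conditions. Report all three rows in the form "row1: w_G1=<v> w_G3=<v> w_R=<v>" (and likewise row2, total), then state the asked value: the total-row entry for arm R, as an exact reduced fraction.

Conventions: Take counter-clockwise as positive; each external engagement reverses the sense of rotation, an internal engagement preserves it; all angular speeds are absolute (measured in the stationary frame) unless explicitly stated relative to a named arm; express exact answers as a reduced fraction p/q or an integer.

row1: w_G1=38/49 w_G3=38/49 w_R=38/49
row2: w_G1=-38/49 w_G3=11/49 w_R=0
total: w_G1=0 w_G3=1 w_R=38/49
asked value: 38/49

class = planetary set [G3 = 22+2·27 = 76; Willis about the carrier]
row 1 (train locked, turned with arm): all members turn x
row 2 (arm held, sun turns y): ω_ring = −(22/76)·y, ω_arm = 0
boundary: total ω_sun = x + y = 0 and total ω_ring = x − (22/76)·y = 1  ⇒  y = -38/49, x = 38/49
row 2 ring = −(22/76)·(-38/49) = 11/49
totals (row 1 + row 2): sun 38/49 + (-38/49) = 0, ring 38/49 + 11/49 = 1, arm 38/49 + 0 = 38/49
asked cell (total, arm) = 38/49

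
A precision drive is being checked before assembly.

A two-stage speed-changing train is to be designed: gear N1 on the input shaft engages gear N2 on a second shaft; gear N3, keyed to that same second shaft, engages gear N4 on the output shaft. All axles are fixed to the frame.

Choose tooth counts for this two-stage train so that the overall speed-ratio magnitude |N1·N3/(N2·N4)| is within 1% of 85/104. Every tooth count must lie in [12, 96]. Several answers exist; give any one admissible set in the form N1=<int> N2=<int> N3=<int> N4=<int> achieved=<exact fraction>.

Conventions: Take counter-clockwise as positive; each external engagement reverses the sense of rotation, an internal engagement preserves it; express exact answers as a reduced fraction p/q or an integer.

N1=15 N2=12 N3=17 N4=26 achieved=85/104

class = fixed-axis compound train [2-stage, 85/104 wanted]
target = 85/104 in lowest terms: an exact hit needs N1·N3 = k·85 and N2·N4 = k·104 for one integer k, every count in [12, 96]; additionally prefer no 1:1 stage (N1 ≠ N2, N3 ≠ N4)
k = 1…2: no 1:1-free in-range split of k·85 and k·104 into factor pairs; take k = 3
k = 3: N1·N3 = 255 = 15·17, N2·N4 = 312 = 12·26
achieved = 15·17/(12·26) = 85/104; |achieved − target| = 0 ≤ 17/2080 ✓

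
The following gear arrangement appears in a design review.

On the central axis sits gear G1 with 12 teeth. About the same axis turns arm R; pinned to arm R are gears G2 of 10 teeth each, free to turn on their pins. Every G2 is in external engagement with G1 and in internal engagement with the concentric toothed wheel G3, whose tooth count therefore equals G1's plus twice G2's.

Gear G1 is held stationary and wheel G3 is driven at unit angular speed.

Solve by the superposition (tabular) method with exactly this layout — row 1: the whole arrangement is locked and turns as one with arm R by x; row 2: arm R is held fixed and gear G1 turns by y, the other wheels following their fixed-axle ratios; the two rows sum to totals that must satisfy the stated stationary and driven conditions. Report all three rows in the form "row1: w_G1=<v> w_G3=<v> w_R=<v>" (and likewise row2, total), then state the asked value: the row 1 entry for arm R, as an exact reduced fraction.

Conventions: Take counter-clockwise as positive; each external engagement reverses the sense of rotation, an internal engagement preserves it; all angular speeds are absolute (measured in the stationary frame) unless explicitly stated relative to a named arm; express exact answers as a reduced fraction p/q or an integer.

planetary set (12T centre, 10T on arm, 32T internal) — Willis relation
row 1: whole set turns with the arm by x
superposition row 2 [arm held]: sun y, ring −(12/32)·y, arm 0
boundary: total ω_sun = x + y = 0 and total ω_ring = x − (12/32)·y = 1  ⇒  y = -8/11, x = 8/11
row 2 ring = −(12/32)·(-8/11) = 3/11
totals (row 1 + row 2): sun 8/11 + (-8/11) = 0, ring 8/11 + 3/11 = 1, arm 8/11 + 0 = 8/11
asked cell (row1, arm) = 8/11

row1: w_G1=8/11 w_G3=8/11 w_R=8/11
row2: w_G1=-8/11 w_G3=3/11 w_R=0
total: w_G1=0 w_G3=1 w_R=8/11
asked value: 8/11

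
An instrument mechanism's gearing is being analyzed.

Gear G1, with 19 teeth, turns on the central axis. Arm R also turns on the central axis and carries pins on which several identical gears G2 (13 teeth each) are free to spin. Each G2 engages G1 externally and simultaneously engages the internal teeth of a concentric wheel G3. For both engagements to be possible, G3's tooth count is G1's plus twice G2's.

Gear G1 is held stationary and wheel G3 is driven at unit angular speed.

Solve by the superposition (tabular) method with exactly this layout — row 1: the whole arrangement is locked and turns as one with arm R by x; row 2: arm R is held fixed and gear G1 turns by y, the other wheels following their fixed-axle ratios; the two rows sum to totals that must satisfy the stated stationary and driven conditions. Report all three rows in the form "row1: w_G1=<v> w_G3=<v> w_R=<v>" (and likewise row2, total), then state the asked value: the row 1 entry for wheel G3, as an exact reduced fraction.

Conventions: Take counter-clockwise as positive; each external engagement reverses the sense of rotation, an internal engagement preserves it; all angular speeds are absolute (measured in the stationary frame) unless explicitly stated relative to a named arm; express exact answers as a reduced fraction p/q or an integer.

row1: w_G1=45/64 w_G3=45/64 w_R=45/64
row2: w_G1=-45/64 w_G3=19/64 w_R=0
total: w_G1=0 w_G3=1 w_R=45/64
asked value: 45/64

class = planetary set [G3 = 19+2·13 = 45; Willis about the carrier]
superposition row 1 [locked train]: every member turns x
row 2: sun turns y, ring = −(19/45)·y, arm 0
boundary: total ω_sun = x + y = 0 and total ω_ring = x − (19/45)·y = 1  ⇒  y = -45/64, x = 45/64
row 2 ring = −(19/45)·(-45/64) = 19/64
totals (row 1 + row 2): sun 45/64 + (-45/64) = 0, ring 45/64 + 19/64 = 1, arm 45/64 + 0 = 45/64
asked cell (row1, ring) = 45/64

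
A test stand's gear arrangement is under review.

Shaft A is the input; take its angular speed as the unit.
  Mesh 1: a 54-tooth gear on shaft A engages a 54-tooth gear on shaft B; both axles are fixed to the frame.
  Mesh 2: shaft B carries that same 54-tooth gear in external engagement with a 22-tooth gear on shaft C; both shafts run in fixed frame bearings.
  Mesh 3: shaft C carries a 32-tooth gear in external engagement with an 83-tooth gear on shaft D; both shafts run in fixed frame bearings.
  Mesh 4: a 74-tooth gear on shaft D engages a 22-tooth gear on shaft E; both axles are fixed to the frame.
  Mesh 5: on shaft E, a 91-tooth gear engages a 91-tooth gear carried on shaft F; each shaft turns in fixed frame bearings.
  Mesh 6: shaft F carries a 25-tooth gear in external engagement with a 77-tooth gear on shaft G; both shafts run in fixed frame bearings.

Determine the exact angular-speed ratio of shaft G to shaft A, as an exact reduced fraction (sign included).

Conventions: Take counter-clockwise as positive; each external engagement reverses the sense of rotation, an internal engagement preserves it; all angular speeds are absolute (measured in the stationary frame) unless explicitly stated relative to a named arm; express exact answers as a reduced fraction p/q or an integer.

799200/773311

class = fixed-axis compound train [6 meshes; 6 ratios multiply, 6 sense flips]
mesh 1 [54T→54T]: running ratio 1, sense −
mesh 2 [54T→22T]: running ratio 27/11, sense +
mesh 3 [32T→83T]: running ratio 864/913, sense −
mesh 4 [74T→22T]: running ratio 31968/10043, sense +
mesh 5 [91T→91T]: running ratio 31968/10043, sense −
mesh 6 [25T→77T]: running ratio 799200/773311, sense +
ω_out/ω_in = 799200/773311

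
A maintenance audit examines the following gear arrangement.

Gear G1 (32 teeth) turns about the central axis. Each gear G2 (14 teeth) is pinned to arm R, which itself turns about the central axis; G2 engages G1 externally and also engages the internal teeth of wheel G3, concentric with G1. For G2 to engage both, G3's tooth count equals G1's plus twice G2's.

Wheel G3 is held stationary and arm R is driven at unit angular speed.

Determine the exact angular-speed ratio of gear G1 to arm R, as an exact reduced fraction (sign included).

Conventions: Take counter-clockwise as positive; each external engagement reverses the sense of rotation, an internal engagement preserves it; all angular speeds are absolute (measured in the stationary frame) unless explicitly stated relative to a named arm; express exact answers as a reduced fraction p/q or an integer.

23/8

class = planetary set [G3 = 32+2·14 = 60; Willis about the carrier]
ring teeth: 32 + 2·14 = 60
32(ω_sun−ω_arm) = −60(ω_ring−ω_arm),  ω_ring = 0, ω_arm = 1
ω_sun = 1 − (60/32)(0−1) = 23/8
ω_out/ω_in = 23/8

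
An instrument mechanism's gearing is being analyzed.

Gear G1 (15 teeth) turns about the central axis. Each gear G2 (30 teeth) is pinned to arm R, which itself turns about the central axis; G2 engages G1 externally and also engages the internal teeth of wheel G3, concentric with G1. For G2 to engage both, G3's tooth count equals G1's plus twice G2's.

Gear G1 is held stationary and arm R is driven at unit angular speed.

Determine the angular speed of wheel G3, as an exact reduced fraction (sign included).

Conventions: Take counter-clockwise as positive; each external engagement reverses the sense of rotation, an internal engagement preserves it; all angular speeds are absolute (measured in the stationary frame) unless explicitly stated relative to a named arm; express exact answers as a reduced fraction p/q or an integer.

6/5

topology: planetary set — G1 15T / G2 30T / G3 75T, arm = carrier (Willis)
ring teeth: 15 + 2·30 = 75
15(ω_sun−ω_arm) = −75(ω_ring−ω_arm),  ω_sun = 0, ω_arm = 1
ω_ring = 1 − (15/75)(0−1) = 6/5
exact speed ratio = 6/5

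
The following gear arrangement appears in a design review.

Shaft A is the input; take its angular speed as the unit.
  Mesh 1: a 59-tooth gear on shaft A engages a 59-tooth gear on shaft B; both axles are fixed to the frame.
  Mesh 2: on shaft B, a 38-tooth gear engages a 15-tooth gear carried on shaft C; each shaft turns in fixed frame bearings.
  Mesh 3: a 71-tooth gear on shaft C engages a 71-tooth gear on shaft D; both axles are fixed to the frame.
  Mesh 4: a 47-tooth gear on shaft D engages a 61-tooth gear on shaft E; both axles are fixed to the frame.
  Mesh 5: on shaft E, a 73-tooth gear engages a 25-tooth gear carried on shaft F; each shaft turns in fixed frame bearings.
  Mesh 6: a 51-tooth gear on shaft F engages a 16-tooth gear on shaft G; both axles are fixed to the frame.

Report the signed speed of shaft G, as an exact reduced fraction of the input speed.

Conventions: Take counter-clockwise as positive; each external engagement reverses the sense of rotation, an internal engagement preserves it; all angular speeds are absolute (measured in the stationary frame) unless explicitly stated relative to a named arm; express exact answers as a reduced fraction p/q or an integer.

1108213/61000

6-mesh fixed-axis compound train (all bearings frame-fixed)
mesh 1 [59T→59T]: |ω|/ω_in = 1×59/59 = 1, sense flips to −
mesh 2 [38T→15T]: |ω|/ω_in = 1×38/15 = 38/15, sense flips to +
mesh 3 [71T→71T]: |ω|/ω_in = (38/15)×71/71 = 38/15, sense flips to −
mesh 4 [47T→61T]: |ω|/ω_in = (38/15)×47/61 = 1786/915, sense flips to +
mesh 5 [73T→25T]: |ω|/ω_in = (1786/915)×73/25 = 130378/22875, sense flips to −
mesh 6 [51T→16T]: |ω|/ω_in = (130378/22875)×51/16 = 1108213/61000, sense flips to +
signed output speed (× input speed) = 1108213/61000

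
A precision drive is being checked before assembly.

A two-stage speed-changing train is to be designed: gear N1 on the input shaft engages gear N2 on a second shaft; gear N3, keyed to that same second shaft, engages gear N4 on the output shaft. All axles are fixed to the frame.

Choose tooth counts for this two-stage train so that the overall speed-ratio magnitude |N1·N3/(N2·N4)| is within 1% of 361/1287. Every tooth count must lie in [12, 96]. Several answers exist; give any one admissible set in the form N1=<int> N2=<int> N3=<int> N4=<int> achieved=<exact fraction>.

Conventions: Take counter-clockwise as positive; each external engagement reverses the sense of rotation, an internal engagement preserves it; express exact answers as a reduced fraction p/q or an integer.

class = fixed-axis compound train [2-stage, 361/1287 wanted]
target = 361/1287 in lowest terms: an exact hit needs N1·N3 = k·361 and N2·N4 = k·1287 for one integer k, every count in [12, 96]; additionally prefer no 1:1 stage (N1 ≠ N2, N3 ≠ N4)
k = 1: N1·N3 = 361 = 19·19, N2·N4 = 1287 = 33·39
achieved = 19·19/(33·39) = 361/1287; |achieved − target| = 0 ≤ 361/128700 ✓

N1=19 N2=33 N3=19 N4=39 achieved=361/1287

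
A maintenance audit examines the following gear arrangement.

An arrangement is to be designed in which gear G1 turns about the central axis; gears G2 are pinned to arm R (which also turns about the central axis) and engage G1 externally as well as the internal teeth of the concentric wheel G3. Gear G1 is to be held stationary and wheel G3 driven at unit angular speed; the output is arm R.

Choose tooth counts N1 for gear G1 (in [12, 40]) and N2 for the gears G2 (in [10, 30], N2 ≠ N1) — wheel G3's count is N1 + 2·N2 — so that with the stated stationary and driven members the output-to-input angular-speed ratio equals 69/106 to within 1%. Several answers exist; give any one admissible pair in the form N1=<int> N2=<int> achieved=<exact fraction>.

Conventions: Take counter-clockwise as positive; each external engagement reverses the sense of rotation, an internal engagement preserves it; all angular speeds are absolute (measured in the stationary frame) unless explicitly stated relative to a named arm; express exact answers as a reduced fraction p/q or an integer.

N1=37 N2=16 achieved=69/106

planetary set to be sized for 69/106 (Willis relation)
Willis with ω_sun = 0: ω_arm/ω_ring = N3/(N1+N3); set equal to 69/106  ⇒  N3/N1 = (69/106)/(1 − 69/106) = 69/37
N3 = N1 + 2·N2  ⇒  N2/N1 = (N3/N1 − 1)/2 = (69/37 − 1)/2 = 16/37
smallest multiple with N1 ≥ 12 and N2 ≥ 10: k = 1  ⇒  N1 = 1·37 = 37, N2 = 1·16 = 16 (N1 ≤ 40, N2 ≤ 30, N2 ≠ N1 ✓), N3 = 37 + 2·16 = 69
check: N3/(N1+N3) with N1 = 37, N3 = 69 gives 69/106; |achieved − target| = 0 ≤ 69/10600 ✓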